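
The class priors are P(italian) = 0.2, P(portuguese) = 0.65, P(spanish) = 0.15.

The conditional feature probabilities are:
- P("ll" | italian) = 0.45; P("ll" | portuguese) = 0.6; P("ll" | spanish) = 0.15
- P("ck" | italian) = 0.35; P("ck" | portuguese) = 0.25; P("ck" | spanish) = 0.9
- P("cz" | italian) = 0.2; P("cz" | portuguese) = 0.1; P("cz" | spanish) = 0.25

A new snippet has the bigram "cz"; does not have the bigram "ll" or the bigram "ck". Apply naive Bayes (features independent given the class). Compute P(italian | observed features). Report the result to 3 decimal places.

italian: 0.2 × (1−0.45) × (1−0.35) × 0.2 = 0.0143
portuguese: 0.65 × (1−0.6) × (1−0.25) × 0.1 = 0.0195
spanish: 0.15 × (1−0.15) × (1−0.9) × 0.25 = 0.0031875
P(italian | x) = 0.0143 / 0.0369875 ≈ 0.387

0.387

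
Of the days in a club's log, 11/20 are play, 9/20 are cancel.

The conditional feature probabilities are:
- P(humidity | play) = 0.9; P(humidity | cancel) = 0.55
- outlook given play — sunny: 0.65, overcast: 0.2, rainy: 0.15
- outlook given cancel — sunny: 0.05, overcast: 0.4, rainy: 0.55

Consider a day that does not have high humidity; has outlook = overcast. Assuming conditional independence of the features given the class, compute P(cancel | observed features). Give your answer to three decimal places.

0.880

play: 0.55 × (1−0.9) × 0.2 = 0.011
cancel: 0.45 × (1−0.55) × 0.4 = 0.081
P(cancel | x) = 0.081 / 0.092 ≈ 0.880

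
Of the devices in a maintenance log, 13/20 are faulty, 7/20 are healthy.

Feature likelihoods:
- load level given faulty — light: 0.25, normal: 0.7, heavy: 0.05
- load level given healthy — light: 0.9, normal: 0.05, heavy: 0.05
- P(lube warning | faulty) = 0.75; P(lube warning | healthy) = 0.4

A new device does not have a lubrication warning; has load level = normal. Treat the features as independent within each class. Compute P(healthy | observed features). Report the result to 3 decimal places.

faulty: 0.65 × 0.7 × (1−0.75) = 0.11375
healthy: 0.35 × 0.05 × (1−0.4) = 0.0105
P(healthy | x) = 0.0105 / 0.12425 ≈ 0.085

0.085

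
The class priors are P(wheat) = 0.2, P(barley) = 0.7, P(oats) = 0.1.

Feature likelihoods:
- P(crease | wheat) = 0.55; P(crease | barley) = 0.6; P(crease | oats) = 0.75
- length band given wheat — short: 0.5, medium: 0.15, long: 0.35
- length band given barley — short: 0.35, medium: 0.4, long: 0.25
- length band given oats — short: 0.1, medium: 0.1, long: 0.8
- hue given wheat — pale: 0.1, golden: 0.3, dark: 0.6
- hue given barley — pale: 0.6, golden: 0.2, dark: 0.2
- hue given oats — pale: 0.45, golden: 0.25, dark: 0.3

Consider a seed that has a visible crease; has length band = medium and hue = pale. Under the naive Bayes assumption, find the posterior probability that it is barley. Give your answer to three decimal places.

wheat: 0.2 × 0.55 × 0.15 × 0.1 = 0.00165
barley: 0.7 × 0.6 × 0.4 × 0.6 = 0.1008
oats: 0.1 × 0.75 × 0.1 × 0.45 = 0.003375
P(barley | x) = 0.1008 / 0.105825 ≈ 0.953

0.953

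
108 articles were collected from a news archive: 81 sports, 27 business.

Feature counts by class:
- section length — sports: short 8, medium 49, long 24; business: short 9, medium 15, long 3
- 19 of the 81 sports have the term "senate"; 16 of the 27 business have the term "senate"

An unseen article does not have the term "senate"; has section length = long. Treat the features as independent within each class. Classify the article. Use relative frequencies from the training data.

sports: (81/108) × (24/81) × (62/81) ≈ 0.170096
business: (27/108) × (3/27) × (11/27) ≈ 0.0113169
Highest score → sports.

sports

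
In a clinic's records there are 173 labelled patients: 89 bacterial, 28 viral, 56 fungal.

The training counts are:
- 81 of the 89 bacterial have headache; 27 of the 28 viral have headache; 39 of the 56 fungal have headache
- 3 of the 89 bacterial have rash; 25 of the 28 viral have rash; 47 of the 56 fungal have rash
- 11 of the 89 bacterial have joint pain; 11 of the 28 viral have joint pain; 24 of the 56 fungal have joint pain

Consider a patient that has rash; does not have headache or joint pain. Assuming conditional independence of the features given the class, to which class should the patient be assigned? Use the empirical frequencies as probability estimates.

fungal

bacterial: (89/173) × (8/89) × (3/89) × (78/89) ≈ 0.00136609
viral: (28/173) × (1/28) × (25/28) × (17/28) ≈ 0.00313348
fungal: (56/173) × (17/56) × (47/56) × (32/56) ≈ 0.0471275
Highest score → fungal.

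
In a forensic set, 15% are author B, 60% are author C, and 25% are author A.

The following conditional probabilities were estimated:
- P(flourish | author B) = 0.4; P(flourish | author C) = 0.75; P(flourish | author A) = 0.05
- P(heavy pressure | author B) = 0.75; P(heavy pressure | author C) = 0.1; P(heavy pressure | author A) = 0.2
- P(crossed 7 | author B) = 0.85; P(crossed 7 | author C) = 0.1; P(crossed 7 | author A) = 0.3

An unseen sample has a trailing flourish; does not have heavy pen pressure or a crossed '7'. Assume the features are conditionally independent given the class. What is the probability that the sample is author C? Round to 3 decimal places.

0.975

author B: 0.15 × 0.4 × (1−0.75) × (1−0.85) = 0.00225
author C: 0.6 × 0.75 × (1−0.1) × (1−0.1) = 0.3645
author A: 0.25 × 0.05 × (1−0.2) × (1−0.3) = 0.007
P(author C | x) = 0.3645 / 0.37375 ≈ 0.975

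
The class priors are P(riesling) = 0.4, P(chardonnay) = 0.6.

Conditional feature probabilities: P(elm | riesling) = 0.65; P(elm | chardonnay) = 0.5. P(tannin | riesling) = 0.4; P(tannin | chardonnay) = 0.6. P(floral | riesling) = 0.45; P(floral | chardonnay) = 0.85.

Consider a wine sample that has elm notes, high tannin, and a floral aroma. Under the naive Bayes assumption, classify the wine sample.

riesling: 0.4 × 0.65 × 0.4 × 0.45 = 0.0468
chardonnay: 0.6 × 0.5 × 0.6 × 0.85 = 0.153
Highest score → chardonnay.

chardonnay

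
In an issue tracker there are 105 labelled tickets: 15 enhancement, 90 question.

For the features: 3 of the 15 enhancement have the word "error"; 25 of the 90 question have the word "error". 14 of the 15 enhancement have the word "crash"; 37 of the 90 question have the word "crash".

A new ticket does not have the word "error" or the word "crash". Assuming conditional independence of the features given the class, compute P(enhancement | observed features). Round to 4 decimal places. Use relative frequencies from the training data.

enhancement: (15/105) × (12/15) × (1/15) ≈ 0.00761905
question: (90/105) × (65/90) × (53/90) ≈ 0.36455
P(enhancement | x) = 0.00761905 / 0.37216905 ≈ 0.0205

0.0205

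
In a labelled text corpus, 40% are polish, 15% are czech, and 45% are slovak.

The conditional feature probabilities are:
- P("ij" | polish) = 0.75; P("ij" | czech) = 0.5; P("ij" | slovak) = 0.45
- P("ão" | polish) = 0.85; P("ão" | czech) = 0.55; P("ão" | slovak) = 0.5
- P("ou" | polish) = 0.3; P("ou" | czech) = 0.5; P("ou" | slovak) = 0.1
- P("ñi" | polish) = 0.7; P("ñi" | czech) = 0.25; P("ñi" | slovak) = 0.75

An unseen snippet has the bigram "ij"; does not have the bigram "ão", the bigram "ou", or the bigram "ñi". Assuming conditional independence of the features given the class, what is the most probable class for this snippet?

slovak

polish: 0.4 × 0.75 × (1−0.85) × (1−0.3) × (1−0.7) = 0.00945
czech: 0.15 × 0.5 × (1−0.55) × (1−0.5) × (1−0.25) = 0.01265625
slovak: 0.45 × 0.45 × (1−0.5) × (1−0.1) × (1−0.75) = 0.02278125
Highest score → slovak.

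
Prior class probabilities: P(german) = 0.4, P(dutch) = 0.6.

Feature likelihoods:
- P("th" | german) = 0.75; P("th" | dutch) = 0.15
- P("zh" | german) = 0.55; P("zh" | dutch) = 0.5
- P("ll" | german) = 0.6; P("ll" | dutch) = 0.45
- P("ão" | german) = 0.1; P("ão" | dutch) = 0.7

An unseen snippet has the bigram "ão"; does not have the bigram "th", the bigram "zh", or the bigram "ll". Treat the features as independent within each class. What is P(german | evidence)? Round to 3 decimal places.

0.018

german: 0.4 × (1−0.75) × (1−0.55) × (1−0.6) × 0.1 = 0.0018
dutch: 0.6 × (1−0.15) × (1−0.5) × (1−0.45) × 0.7 = 0.098175
P(german | x) = 0.0018 / 0.099975 ≈ 0.018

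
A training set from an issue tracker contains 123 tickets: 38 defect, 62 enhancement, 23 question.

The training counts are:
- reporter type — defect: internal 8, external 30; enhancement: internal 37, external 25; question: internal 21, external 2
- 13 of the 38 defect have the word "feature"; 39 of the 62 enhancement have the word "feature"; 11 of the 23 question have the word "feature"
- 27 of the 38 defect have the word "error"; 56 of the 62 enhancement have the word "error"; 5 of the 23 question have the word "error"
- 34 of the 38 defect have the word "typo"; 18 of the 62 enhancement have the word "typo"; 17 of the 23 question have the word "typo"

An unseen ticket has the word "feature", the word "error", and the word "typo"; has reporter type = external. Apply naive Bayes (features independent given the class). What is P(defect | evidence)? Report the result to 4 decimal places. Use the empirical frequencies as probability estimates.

0.6040

defect: (38/123) × (30/38) × (13/38) × (27/38) × (34/38) ≈ 0.0530458
enhancement: (62/123) × (25/62) × (39/62) × (56/62) × (18/62) ≈ 0.0335262
question: (23/123) × (2/23) × (11/23) × (5/23) × (17/23) ≈ 0.00124955
P(defect | x) = 0.0530458 / 0.08782155 ≈ 0.6040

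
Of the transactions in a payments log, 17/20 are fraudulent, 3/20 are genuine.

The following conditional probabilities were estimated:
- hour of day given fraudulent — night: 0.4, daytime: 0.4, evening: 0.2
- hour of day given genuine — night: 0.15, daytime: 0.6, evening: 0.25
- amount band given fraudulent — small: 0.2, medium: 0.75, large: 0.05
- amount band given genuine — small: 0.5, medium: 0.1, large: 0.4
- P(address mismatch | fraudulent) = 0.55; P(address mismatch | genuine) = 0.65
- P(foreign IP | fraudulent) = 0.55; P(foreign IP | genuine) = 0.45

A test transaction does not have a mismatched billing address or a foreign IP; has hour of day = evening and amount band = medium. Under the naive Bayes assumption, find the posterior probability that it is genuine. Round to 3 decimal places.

0.027

fraudulent: 0.85 × 0.2 × 0.75 × (1−0.55) × (1−0.55) = 0.02581875
genuine: 0.15 × 0.25 × 0.1 × (1−0.65) × (1−0.45) = 0.000721875
P(genuine | x) = 0.000721875 / 0.026540625 ≈ 0.027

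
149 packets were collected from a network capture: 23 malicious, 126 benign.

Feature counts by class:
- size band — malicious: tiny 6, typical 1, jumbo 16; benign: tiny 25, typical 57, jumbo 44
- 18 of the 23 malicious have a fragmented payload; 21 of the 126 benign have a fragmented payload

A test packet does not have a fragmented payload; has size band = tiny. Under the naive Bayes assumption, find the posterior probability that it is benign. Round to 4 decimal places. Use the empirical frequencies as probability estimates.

0.9411

malicious: (23/149) × (6/23) × (5/23) ≈ 0.00875401
benign: (126/149) × (25/126) × (105/126) ≈ 0.139821
P(benign | x) = 0.139821 / 0.14857501 ≈ 0.9411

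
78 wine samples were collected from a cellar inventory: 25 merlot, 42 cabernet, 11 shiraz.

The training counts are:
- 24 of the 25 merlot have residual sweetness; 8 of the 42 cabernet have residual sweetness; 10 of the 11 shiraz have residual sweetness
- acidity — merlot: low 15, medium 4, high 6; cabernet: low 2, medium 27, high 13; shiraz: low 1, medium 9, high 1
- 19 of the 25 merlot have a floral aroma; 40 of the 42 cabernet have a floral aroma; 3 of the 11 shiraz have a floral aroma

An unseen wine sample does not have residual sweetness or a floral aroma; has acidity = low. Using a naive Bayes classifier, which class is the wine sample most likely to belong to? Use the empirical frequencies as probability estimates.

merlot: (25/78) × (1/25) × (15/25) × (6/25) ≈ 0.00184615
cabernet: (42/78) × (34/42) × (2/42) × (2/42) ≈ 0.00098843
shiraz: (11/78) × (1/11) × (1/11) × (8/11) ≈ 0.000847637
Highest score → merlot.

merlot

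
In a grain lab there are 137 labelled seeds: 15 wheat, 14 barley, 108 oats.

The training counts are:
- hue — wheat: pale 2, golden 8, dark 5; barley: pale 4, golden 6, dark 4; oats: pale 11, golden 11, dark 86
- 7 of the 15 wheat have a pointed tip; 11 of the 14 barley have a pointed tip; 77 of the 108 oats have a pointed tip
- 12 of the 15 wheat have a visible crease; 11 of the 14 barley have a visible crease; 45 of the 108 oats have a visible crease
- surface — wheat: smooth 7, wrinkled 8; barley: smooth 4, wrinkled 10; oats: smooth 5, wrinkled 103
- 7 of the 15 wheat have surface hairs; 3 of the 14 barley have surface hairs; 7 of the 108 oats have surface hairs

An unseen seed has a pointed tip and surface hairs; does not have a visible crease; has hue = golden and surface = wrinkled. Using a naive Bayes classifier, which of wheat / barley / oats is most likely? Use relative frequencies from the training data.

wheat: (15/137) × (8/15) × (7/15) × (3/15) × (8/15) × (7/15) ≈ 0.00135647
barley: (14/137) × (6/14) × (11/14) × (3/14) × (10/14) × (3/14) ≈ 0.00112864
oats: (108/137) × (11/108) × (77/108) × (63/108) × (103/108) × (7/108) ≈ 0.00206416
Highest score → oats.

oats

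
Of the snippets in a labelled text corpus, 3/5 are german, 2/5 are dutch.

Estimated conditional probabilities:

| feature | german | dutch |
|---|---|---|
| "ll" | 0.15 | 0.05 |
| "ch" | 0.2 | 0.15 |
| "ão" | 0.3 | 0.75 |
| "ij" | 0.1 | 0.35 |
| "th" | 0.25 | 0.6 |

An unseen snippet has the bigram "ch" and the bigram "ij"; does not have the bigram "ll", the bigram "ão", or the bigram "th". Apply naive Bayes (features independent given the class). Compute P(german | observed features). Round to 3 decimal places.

german: 0.6 × (1−0.15) × 0.2 × (1−0.3) × 0.1 × (1−0.25) = 0.005355
dutch: 0.4 × (1−0.05) × 0.15 × (1−0.75) × 0.35 × (1−0.6) = 0.001995
P(german | x) = 0.005355 / 0.00735 ≈ 0.729

0.729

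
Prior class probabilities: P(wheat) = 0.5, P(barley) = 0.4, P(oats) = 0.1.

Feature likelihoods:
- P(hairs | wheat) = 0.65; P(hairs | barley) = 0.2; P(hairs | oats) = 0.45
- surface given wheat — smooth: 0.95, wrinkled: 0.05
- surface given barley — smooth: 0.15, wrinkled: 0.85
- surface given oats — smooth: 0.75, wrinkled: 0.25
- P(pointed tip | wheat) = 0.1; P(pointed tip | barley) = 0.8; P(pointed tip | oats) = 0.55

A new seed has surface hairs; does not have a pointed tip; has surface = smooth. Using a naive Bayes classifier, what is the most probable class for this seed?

wheat: 0.5 × 0.65 × 0.95 × (1−0.1) = 0.277875
barley: 0.4 × 0.2 × 0.15 × (1−0.8) = 0.0024
oats: 0.1 × 0.45 × 0.75 × (1−0.55) = 0.0151875
Highest score → wheat.

wheat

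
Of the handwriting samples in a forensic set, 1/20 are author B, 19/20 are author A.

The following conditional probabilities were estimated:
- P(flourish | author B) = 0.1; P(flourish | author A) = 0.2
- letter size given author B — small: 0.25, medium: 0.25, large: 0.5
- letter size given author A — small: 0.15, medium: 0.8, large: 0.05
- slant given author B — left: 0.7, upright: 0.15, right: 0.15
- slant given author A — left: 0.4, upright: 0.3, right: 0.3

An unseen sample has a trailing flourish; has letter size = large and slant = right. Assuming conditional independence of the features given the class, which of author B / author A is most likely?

author A

author B: 0.05 × 0.1 × 0.5 × 0.15 = 0.000375
author A: 0.95 × 0.2 × 0.05 × 0.3 = 0.00285
Highest score → author A.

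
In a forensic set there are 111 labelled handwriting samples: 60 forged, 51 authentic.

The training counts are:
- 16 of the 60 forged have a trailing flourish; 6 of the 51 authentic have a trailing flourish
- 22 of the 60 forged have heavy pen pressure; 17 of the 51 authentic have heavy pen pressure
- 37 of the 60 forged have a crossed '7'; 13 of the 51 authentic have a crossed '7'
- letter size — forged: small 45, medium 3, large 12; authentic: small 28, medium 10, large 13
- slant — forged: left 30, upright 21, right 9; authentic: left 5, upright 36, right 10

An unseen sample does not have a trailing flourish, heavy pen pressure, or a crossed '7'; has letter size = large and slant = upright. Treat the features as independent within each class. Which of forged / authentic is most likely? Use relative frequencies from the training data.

forged: (60/111) × (44/60) × (38/60) × (23/60) × (12/60) × (21/60) ≈ 0.00673654
authentic: (51/111) × (45/51) × (34/51) × (38/51) × (13/51) × (36/51) ≈ 0.0362341
Highest score → authentic.

authentic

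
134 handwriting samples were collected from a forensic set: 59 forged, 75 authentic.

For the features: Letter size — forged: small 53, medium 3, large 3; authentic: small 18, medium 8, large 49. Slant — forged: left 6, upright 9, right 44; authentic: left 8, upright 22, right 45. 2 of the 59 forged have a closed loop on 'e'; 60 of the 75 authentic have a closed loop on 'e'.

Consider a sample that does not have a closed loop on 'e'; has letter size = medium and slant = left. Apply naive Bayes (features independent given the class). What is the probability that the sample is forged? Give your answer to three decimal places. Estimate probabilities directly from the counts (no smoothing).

0.633

forged: (59/134) × (3/59) × (6/59) × (57/59) ≈ 0.00219957
authentic: (75/134) × (8/75) × (8/75) × (15/75) ≈ 0.00127363
P(forged | x) = 0.00219957 / 0.0034732 ≈ 0.633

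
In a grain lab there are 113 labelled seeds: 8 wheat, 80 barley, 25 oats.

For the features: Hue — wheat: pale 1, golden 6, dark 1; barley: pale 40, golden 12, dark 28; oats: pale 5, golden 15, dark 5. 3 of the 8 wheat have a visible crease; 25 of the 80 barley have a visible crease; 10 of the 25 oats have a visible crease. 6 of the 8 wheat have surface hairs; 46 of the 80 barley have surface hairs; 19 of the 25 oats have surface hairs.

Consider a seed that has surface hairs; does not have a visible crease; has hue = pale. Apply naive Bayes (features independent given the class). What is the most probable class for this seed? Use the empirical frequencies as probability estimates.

wheat: (8/113) × (1/8) × (5/8) × (6/8) ≈ 0.00414823
barley: (80/113) × (40/80) × (55/80) × (46/80) ≈ 0.139934
oats: (25/113) × (5/25) × (15/25) × (19/25) ≈ 0.020177
Highest score → barley.

barley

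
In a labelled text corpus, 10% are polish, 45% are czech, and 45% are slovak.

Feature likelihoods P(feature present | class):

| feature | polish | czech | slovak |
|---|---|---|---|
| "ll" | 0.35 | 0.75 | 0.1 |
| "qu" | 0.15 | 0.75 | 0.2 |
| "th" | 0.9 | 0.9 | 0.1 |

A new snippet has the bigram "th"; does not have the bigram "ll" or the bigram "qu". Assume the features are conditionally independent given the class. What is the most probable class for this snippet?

polish

polish: 0.1 × (1−0.35) × (1−0.15) × 0.9 = 0.049725
czech: 0.45 × (1−0.75) × (1−0.75) × 0.9 = 0.0253125
slovak: 0.45 × (1−0.1) × (1−0.2) × 0.1 = 0.0324
Highest score → polish.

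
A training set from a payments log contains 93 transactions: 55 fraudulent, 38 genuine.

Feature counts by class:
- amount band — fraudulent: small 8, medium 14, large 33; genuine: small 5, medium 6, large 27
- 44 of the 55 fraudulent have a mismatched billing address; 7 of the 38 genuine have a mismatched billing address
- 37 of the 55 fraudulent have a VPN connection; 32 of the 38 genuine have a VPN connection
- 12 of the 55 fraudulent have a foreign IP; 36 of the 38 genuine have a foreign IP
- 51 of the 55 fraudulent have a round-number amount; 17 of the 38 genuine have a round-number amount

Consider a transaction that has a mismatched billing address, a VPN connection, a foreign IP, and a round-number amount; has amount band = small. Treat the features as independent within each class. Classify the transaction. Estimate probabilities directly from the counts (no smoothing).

fraudulent

fraudulent: (55/93) × (8/55) × (44/55) × (37/55) × (12/55) × (51/55) ≈ 0.00936617
genuine: (38/93) × (5/38) × (7/38) × (32/38) × (36/38) × (17/38) ≈ 0.0035347
Highest score → fraudulent.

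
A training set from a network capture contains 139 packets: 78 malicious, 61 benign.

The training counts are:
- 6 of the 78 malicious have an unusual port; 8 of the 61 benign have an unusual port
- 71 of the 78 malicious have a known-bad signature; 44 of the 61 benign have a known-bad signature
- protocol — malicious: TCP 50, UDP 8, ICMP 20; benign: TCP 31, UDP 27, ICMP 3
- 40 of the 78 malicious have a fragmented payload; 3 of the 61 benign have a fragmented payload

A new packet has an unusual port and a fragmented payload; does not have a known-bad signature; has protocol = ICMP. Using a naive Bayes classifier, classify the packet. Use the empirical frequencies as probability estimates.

malicious

malicious: (78/139) × (6/78) × (7/78) × (20/78) × (40/78) ≈ 0.000509379
benign: (61/139) × (8/61) × (17/61) × (3/61) × (3/61) ≈ 0.0000387951
Highest score → malicious.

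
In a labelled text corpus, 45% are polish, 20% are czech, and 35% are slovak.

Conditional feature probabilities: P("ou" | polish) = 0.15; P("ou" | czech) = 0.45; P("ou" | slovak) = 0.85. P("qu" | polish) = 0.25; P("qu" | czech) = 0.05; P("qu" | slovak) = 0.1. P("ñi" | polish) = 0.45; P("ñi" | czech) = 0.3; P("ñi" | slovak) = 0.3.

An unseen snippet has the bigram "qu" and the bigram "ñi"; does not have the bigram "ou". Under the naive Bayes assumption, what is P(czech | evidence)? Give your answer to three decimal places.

0.036

polish: 0.45 × (1−0.15) × 0.25 × 0.45 = 0.04303125
czech: 0.2 × (1−0.45) × 0.05 × 0.3 = 0.00165
slovak: 0.35 × (1−0.85) × 0.1 × 0.3 = 0.001575
P(czech | x) = 0.00165 / 0.04625625 ≈ 0.036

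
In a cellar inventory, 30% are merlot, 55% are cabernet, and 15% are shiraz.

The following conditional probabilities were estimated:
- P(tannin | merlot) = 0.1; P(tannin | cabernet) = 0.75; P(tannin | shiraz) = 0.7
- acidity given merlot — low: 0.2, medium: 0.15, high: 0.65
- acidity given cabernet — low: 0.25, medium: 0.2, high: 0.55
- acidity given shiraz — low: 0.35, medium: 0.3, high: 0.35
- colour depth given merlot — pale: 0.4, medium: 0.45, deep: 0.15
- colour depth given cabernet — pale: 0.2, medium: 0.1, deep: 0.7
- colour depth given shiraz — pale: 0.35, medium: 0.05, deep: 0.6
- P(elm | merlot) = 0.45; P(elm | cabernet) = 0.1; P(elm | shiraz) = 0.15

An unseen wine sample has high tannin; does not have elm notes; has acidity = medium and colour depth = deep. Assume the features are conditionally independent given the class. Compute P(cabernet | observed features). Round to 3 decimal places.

merlot: 0.3 × 0.1 × 0.15 × 0.15 × (1−0.45) = 0.00037125
cabernet: 0.55 × 0.75 × 0.2 × 0.7 × (1−0.1) = 0.051975
shiraz: 0.15 × 0.7 × 0.3 × 0.6 × (1−0.15) = 0.016065
P(cabernet | x) = 0.051975 / 0.06841125 ≈ 0.760

0.760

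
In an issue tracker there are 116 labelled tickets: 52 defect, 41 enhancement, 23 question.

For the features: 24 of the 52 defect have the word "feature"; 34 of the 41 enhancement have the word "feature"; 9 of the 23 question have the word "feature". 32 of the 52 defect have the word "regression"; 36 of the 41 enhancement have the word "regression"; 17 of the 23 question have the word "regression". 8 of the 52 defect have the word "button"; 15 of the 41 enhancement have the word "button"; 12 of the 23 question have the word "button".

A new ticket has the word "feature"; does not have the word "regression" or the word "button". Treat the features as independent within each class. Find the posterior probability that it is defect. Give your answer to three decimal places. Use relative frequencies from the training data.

defect: (52/116) × (24/52) × (20/52) × (44/52) ≈ 0.0673332
enhancement: (41/116) × (34/41) × (5/41) × (26/41) ≈ 0.0226671
question: (23/116) × (9/23) × (6/23) × (11/23) ≈ 0.00967994
P(defect | x) = 0.0673332 / 0.09968024 ≈ 0.675

0.675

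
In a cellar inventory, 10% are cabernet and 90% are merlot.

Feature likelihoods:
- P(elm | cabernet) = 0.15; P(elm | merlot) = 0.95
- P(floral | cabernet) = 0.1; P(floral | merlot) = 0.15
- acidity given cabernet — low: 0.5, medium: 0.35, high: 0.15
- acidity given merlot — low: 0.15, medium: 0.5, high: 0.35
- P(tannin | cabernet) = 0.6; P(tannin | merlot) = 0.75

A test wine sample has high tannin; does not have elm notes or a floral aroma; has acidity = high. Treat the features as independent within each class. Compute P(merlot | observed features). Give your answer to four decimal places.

cabernet: 0.1 × (1−0.15) × (1−0.1) × 0.15 × 0.6 = 0.006885
merlot: 0.9 × (1−0.95) × (1−0.15) × 0.35 × 0.75 = 0.010040625
P(merlot | x) = 0.010040625 / 0.016925625 ≈ 0.5932

0.5932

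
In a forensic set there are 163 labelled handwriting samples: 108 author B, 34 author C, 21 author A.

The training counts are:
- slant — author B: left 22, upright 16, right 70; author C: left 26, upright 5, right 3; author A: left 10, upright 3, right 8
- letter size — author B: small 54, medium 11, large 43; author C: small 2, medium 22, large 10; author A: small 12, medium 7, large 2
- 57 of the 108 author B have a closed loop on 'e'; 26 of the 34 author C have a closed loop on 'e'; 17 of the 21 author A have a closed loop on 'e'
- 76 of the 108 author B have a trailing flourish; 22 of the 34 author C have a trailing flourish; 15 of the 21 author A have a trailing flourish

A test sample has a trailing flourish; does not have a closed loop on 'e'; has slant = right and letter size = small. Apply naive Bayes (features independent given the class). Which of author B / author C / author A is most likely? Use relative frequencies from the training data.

author B: (108/163) × (70/108) × (54/108) × (51/108) × (76/108) ≈ 0.0713537
author C: (34/163) × (3/34) × (2/34) × (8/34) × (22/34) ≈ 0.000164831
author A: (21/163) × (8/21) × (12/21) × (4/21) × (15/21) ≈ 0.00381572
Highest score → author B.

author B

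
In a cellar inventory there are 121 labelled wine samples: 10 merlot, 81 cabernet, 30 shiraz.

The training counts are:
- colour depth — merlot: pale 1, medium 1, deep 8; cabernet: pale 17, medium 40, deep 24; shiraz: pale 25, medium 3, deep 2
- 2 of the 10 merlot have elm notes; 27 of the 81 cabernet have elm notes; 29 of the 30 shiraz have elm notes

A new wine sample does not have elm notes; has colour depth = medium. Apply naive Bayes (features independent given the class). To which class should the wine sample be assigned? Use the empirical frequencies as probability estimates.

merlot: (10/121) × (1/10) × (8/10) ≈ 0.00661157
cabernet: (81/121) × (40/81) × (54/81) ≈ 0.220386
shiraz: (30/121) × (3/30) × (1/30) ≈ 0.000826446
Highest score → cabernet.

cabernet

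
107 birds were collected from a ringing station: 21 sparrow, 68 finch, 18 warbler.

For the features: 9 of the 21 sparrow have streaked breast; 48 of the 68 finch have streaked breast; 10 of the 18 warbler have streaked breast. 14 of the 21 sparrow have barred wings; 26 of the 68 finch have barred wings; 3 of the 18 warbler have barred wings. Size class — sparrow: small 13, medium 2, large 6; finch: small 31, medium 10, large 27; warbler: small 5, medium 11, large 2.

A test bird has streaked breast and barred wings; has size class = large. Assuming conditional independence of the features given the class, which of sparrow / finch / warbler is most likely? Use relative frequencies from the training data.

sparrow: (21/107) × (9/21) × (14/21) × (6/21) ≈ 0.0160214
finch: (68/107) × (48/68) × (26/68) × (27/68) ≈ 0.0681046
warbler: (18/107) × (10/18) × (3/18) × (2/18) ≈ 0.0017307
Highest score → finch.

finch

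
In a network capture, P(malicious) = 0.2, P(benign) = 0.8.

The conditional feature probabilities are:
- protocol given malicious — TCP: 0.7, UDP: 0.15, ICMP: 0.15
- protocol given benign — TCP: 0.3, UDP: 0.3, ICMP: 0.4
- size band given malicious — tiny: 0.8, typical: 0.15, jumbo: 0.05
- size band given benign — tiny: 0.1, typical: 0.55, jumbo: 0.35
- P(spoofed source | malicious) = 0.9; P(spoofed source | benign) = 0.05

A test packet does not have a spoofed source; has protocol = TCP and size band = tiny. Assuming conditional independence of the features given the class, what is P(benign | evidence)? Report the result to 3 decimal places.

malicious: 0.2 × 0.7 × 0.8 × (1−0.9) = 0.0112
benign: 0.8 × 0.3 × 0.1 × (1−0.05) = 0.0228
P(benign | x) = 0.0228 / 0.034 ≈ 0.671

0.671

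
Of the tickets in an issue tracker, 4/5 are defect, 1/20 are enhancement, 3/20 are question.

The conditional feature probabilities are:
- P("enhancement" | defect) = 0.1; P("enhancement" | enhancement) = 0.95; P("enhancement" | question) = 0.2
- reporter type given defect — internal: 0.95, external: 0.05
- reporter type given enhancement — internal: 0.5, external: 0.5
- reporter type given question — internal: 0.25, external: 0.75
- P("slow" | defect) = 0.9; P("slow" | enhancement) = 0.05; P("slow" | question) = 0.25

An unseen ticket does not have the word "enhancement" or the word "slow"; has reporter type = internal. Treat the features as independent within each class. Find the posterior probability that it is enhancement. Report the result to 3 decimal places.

0.013

defect: 0.8 × (1−0.1) × 0.95 × (1−0.9) = 0.0684
enhancement: 0.05 × (1−0.95) × 0.5 × (1−0.05) = 0.0011875
question: 0.15 × (1−0.2) × 0.25 × (1−0.25) = 0.0225
P(enhancement | x) = 0.0011875 / 0.0920875 ≈ 0.013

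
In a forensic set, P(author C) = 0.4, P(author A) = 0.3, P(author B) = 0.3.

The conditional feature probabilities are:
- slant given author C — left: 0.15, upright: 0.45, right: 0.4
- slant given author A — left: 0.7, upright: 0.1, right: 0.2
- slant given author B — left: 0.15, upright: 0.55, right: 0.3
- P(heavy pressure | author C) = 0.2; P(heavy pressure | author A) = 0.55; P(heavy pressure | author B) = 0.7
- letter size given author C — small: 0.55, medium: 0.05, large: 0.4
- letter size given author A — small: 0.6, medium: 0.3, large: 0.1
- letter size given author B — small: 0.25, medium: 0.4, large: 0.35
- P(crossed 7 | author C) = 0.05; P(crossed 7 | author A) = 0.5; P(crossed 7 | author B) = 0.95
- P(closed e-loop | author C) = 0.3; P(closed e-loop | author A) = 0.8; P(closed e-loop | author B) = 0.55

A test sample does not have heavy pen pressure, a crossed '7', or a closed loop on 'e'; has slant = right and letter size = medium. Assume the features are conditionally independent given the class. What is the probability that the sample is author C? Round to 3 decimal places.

0.802

author C: 0.4 × 0.4 × (1−0.2) × 0.05 × (1−0.05) × (1−0.3) = 0.004256
author A: 0.3 × 0.2 × (1−0.55) × 0.3 × (1−0.5) × (1−0.8) = 0.00081
author B: 0.3 × 0.3 × (1−0.7) × 0.4 × (1−0.95) × (1−0.55) = 0.000243
P(author C | x) = 0.004256 / 0.005309 ≈ 0.802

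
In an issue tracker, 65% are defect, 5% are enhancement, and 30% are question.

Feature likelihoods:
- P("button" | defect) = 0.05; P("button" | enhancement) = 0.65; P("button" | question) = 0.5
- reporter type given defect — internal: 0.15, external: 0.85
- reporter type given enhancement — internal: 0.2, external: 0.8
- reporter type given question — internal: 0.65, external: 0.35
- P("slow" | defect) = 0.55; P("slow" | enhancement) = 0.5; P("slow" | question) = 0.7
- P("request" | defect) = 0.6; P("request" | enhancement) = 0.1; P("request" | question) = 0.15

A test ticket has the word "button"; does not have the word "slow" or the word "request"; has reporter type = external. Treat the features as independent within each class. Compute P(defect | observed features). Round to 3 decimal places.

0.165

defect: 0.65 × 0.05 × 0.85 × (1−0.55) × (1−0.6) = 0.0049725
enhancement: 0.05 × 0.65 × 0.8 × (1−0.5) × (1−0.1) = 0.0117
question: 0.3 × 0.5 × 0.35 × (1−0.7) × (1−0.15) = 0.0133875
P(defect | x) = 0.0049725 / 0.03006 ≈ 0.165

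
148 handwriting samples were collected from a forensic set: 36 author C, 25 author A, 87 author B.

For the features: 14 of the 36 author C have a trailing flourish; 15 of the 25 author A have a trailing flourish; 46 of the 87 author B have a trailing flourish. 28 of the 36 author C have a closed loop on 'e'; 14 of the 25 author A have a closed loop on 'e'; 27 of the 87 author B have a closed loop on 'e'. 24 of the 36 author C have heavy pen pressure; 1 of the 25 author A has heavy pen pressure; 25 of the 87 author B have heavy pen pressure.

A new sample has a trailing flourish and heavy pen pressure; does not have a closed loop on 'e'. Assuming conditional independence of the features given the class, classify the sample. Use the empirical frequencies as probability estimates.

author C: (36/148) × (14/36) × (8/36) × (24/36) ≈ 0.014014
author A: (25/148) × (15/25) × (11/25) × (1/25) ≈ 0.00178378
author B: (87/148) × (46/87) × (60/87) × (25/87) ≈ 0.0615955
Highest score → author B.

author B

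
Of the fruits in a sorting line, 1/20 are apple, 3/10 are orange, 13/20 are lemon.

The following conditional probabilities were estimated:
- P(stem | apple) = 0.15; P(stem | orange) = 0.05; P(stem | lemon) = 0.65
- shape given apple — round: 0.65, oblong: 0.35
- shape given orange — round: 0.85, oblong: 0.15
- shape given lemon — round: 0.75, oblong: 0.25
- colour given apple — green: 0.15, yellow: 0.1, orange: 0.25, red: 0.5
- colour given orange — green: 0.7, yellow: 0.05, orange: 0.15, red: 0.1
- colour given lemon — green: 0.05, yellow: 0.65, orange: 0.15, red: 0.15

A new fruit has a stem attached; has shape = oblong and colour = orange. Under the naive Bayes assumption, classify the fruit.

apple: 0.05 × 0.15 × 0.35 × 0.25 = 0.00065625
orange: 0.3 × 0.05 × 0.15 × 0.15 = 0.0003375
lemon: 0.65 × 0.65 × 0.25 × 0.15 = 0.01584375
Highest score → lemon.

lemon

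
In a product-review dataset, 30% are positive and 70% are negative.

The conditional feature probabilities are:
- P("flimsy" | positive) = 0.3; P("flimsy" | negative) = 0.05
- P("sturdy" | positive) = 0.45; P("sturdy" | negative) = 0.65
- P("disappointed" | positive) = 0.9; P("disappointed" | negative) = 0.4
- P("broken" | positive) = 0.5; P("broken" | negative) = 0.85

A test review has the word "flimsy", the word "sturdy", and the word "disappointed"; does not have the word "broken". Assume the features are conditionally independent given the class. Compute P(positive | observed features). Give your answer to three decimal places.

0.930

positive: 0.3 × 0.3 × 0.45 × 0.9 × (1−0.5) = 0.018225
negative: 0.7 × 0.05 × 0.65 × 0.4 × (1−0.85) = 0.001365
P(positive | x) = 0.018225 / 0.01959 ≈ 0.930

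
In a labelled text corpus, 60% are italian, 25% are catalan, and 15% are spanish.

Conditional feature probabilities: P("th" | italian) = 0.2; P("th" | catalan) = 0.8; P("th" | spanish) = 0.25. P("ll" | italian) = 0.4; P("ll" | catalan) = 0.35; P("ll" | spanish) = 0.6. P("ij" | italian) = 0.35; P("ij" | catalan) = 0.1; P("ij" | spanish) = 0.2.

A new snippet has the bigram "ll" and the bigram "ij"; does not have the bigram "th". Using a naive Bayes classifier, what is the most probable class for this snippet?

italian

italian: 0.6 × (1−0.2) × 0.4 × 0.35 = 0.0672
catalan: 0.25 × (1−0.8) × 0.35 × 0.1 = 0.00175
spanish: 0.15 × (1−0.25) × 0.6 × 0.2 = 0.0135
Highest score → italian.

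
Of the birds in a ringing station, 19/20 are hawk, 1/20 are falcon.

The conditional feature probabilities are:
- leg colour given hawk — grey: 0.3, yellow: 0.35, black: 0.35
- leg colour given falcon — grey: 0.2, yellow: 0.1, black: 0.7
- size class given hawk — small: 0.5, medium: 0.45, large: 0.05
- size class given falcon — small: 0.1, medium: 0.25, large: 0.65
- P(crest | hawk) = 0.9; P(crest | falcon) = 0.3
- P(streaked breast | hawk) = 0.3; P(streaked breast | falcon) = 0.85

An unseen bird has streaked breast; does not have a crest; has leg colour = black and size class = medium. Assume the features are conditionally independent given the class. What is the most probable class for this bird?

falcon

hawk: 0.95 × 0.35 × 0.45 × (1−0.9) × 0.3 = 0.00448875
falcon: 0.05 × 0.7 × 0.25 × (1−0.3) × 0.85 = 0.00520625
Highest score → falcon.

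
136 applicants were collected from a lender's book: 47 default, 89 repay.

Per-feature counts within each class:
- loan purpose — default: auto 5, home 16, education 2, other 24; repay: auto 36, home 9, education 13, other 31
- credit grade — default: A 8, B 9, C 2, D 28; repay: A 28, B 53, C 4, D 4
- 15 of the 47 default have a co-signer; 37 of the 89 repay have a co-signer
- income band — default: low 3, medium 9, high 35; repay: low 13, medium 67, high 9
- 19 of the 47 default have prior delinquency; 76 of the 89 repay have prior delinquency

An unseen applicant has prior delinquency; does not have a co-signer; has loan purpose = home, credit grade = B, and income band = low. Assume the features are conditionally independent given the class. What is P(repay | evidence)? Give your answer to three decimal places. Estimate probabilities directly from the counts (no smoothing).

0.879

default: (47/136) × (16/47) × (9/47) × (32/47) × (3/47) × (19/47) ≈ 0.000395783
repay: (89/136) × (9/89) × (53/89) × (52/89) × (13/89) × (76/89) ≈ 0.00287197
P(repay | x) = 0.00287197 / 0.003267753 ≈ 0.879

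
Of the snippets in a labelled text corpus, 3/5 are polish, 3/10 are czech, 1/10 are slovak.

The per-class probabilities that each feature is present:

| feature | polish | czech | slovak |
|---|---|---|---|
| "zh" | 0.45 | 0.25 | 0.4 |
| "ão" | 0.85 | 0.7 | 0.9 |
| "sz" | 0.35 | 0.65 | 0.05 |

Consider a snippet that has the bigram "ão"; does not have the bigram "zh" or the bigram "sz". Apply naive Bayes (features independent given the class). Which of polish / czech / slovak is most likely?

polish: 0.6 × (1−0.45) × 0.85 × (1−0.35) = 0.182325
czech: 0.3 × (1−0.25) × 0.7 × (1−0.65) = 0.055125
slovak: 0.1 × (1−0.4) × 0.9 × (1−0.05) = 0.0513
Highest score → polish.

polish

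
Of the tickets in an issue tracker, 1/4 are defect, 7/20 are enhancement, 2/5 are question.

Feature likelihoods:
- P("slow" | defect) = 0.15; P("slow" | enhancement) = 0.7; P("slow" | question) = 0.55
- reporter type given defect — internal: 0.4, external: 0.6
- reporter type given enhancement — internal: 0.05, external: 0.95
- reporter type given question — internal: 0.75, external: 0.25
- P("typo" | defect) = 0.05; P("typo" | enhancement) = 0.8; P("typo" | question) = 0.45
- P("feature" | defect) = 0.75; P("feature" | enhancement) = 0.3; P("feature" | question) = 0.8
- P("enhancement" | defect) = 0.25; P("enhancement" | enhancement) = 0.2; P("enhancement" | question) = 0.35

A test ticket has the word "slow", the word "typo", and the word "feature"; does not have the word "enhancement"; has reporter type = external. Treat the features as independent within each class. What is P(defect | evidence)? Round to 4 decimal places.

defect: 0.25 × 0.15 × 0.6 × 0.05 × 0.75 × (1−0.25) = 0.0006328125
enhancement: 0.35 × 0.7 × 0.95 × 0.8 × 0.3 × (1−0.2) = 0.044688
question: 0.4 × 0.55 × 0.25 × 0.45 × 0.8 × (1−0.35) = 0.01287
P(defect | x) = 0.0006328125 / 0.0581908125 ≈ 0.0109

0.0109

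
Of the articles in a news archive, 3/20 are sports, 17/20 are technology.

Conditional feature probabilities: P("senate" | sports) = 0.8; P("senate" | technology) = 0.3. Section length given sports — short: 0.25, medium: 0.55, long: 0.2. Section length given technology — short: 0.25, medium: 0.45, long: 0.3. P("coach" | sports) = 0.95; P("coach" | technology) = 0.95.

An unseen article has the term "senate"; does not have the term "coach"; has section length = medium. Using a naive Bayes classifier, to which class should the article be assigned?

technology

sports: 0.15 × 0.8 × 0.55 × (1−0.95) = 0.0033
technology: 0.85 × 0.3 × 0.45 × (1−0.95) = 0.0057375
Highest score → technology.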